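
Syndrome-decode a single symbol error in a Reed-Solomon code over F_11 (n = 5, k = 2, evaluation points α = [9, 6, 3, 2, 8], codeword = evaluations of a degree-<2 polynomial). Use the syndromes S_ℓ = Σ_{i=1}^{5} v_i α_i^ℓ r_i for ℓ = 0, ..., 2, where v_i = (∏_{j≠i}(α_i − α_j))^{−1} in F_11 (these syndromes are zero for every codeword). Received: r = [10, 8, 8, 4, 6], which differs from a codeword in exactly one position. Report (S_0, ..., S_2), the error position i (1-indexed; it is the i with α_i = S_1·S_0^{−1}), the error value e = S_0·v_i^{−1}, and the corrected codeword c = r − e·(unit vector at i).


S = (9, 10, 5), error at position 2, error magnitude e = 10, c = [10, 9, 8, 4, 6].

Step 1: column multipliers v_i = (∏_{j≠i}(α_i − α_j))^{−1} mod 11.
  i = 1 (α = 9): (9−6)(9−3)(9−2)(9−8) = 3·6·7·1 = 126 ≡ 5, so v_1 = 5^{−1} = 9 (mod 11).
  i = 2 (α = 6): (6−9)(6−3)(6−2)(6−8) = (−3)·3·4·(−2) = 72 ≡ 6, so v_2 = 6^{−1} = 2 (mod 11).
  i = 3 (α = 3): (3−9)(3−6)(3−2)(3−8) = (−6)·(−3)·1·(−5) = −90 ≡ 9, so v_3 = 9^{−1} = 5 (mod 11).
  i = 4 (α = 2): (2−9)(2−6)(2−3)(2−8) = (−7)·(−4)·(−1)·(−6) = 168 ≡ 3, so v_4 = 3^{−1} = 4 (mod 11).
  i = 5 (α = 8): (8−9)(8−6)(8−3)(8−2) = (−1)·2·5·6 = −60 ≡ 6, so v_5 = 6^{−1} = 2 (mod 11).
  v = [9, 2, 5, 4, 2].
Step 2: syndromes of r = [10, 8, 8, 4, 6] (all sums mod 11).
  S_0 = Σ v_i r_i = 9·10 + 2·8 + 5·8 + 4·4 + 2·6 = 174 ≡ 9.
  S_1 = Σ v_i α_i r_i = 9·9·10 + 2·6·8 + 5·3·8 + 4·2·4 + 2·8·6 = 1154 ≡ 10.
  α_i^2 mod 11 = [4, 3, 9, 4, 9].
  S_2 = Σ v_i α_i^2 r_i = 9·4·10 + 2·3·8 + 5·9·8 + 4·4·4 + 2·9·6 = 940 ≡ 5.
  S = (9, 10, 5) ≠ 0, so r is not a codeword (an error is present).
Step 3: locate the error. For a single error e at position i, S_ℓ = v_i·e·α_i^ℓ, so α_err = S_1/S_0.
  S_0^{−1} = 9^{−1} = 5 (mod 11), so α_err = 10·5 = 50 ≡ 6 = α_2. Error position i = 2.
  Consistency check: S_2/S_1 = 5·10 = 50 ≡ 6 = α_err ✓ (single-error assumption holds).
Step 4: error magnitude e = S_0/v_2 = S_0·∏_{j≠2}(α_2 − α_j) = 9·6 = 54 ≡ 10 (mod 11).
Step 5: correct position 2: c_2 = r_2 − e = 8 − 10 ≡ 9 (mod 11). Hence c = [10, 9, 8, 4, 6].
  Check: interpolating c through the α_i gives m(x) = 7 + 4·x (degree < 2) with m(α_i) = c_i for every i, so c is indeed a codeword.


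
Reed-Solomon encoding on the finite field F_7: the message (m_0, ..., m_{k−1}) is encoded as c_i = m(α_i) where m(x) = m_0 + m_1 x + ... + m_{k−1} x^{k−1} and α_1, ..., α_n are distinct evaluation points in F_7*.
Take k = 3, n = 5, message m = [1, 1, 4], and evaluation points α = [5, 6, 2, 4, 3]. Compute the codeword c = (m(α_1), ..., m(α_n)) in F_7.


c = [1, 4, 5, 6, 5]

Message polynomial: m(x) = 1 + 1·x + 4·x^2 (mod 7).
For each evaluation point α_i, compute m(α_i) mod 7:
  α_1 = 5: Horner steps 4 → 0 → 1, so m(5) = 1.
  α_2 = 6: Horner steps 4 → 4 → 4, so m(6) = 4.
  α_3 = 2: Horner steps 4 → 2 → 5, so m(2) = 5.
  α_4 = 4: Horner steps 4 → 3 → 6, so m(4) = 6.
  α_5 = 3: Horner steps 4 → 6 → 5, so m(3) = 5.
Codeword c = [1, 4, 5, 6, 5] ∈ F_7^5.


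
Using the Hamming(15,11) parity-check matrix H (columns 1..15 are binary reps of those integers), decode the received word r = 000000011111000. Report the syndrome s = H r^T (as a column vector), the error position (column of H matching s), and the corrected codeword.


s = (1, 1, 0, 0)^T, error position = 12, corrected codeword c = 000000011110000

Compute s = H r^T mod 2 one row at a time:
  s_1 = 1 + 1 + 1 + 1 + 1 + 0 + 0 + 0 = 5 ≡ 1 (mod 2).
  s_2 = 0 + 0 + 0 + 0 + 1 + 0 + 0 + 0 = 1 ≡ 1 (mod 2).
  s_3 = 0 + 0 + 0 + 0 + 1 + 1 + 0 + 0 = 2 ≡ 0 (mod 2).
  s_4 = 0 + 0 + 0 + 0 + 1 + 1 + 0 + 0 = 2 ≡ 0 (mod 2).
s = (1, 1, 0, 0)^T — this equals column 12 of H (binary 1100), so error is at position 12.
Correct: flip bit 12 of r = 000000011111000 to get c = 000000011110000.


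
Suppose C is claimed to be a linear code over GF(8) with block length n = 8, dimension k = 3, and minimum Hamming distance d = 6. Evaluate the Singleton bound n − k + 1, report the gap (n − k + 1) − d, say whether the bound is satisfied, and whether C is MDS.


Singleton RHS = n − k + 1 = 6, slack = 0, bound satisfied, MDS.

Singleton bound: d ≤ n − k + 1.
Here n = 8, k = 3, so n − k + 1 = 6.
Given d = 6, check d ≤ 6: YES.
Slack = (n − k + 1) − d = 0.
The code is MDS (slack = 0).
Description: the claimed parameters are [8, 3, 6]_8; such a code would be MDS (meets Singleton bound).


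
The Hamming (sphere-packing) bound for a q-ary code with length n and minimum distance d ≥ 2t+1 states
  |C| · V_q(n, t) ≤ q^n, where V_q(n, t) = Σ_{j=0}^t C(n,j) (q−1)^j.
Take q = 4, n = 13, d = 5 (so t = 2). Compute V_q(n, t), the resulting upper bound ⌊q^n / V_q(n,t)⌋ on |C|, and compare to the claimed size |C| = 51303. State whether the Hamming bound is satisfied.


V_q(n, t) = 742, q^n = 67108864, Hamming bound = 90443, |C| = 51303 ≤ bound (satisfied).

Step 1: Compute V_q(n, t) = Σ_{j=0}^2 C(n, j) (q−1)^j.
  j = 0: C(13,0)·(3)^0 = 1·1 = 1.
  j = 1: C(13,1)·(3)^1 = 13·3 = 39.
  j = 2: C(13,2)·(3)^2 = 78·9 = 702.
  V_q(n, t) = 1 + 39 + 702 = 742.
Step 2: q^n = 4^13 = 67108864.
Step 3: Hamming bound ⌊q^n / V_q(n,t)⌋ = ⌊67108864/742⌋ = 90443.
Step 4: Compare |C| = 51303 to 90443: satisfied.
The claimed |C| lies below the Hamming bound.


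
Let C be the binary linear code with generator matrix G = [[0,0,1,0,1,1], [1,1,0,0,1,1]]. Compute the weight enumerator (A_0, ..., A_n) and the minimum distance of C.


Weight distribution: A_0 = 1, A_3 = 2, A_4 = 1. Minimum distance d = 3.

Enumerate all 2^2 = 4 messages m ∈ F_2^2.
For each, compute codeword c = mG in F_2^6, then tally its weight.
  m = 00 → c = 000000, weight = 0.
  m = 10 → c = 001011, weight = 3.
  m = 01 → c = 110011, weight = 4.
  m = 11 → c = 111000, weight = 3.
Tally weights:
  weight 0: 1 codewords.
  weight 3: 2 codewords.
  weight 4: 1 codewords.
Minimum distance d = smallest w > 0 with A_w > 0 = 3.
Sanity: Σ A_w = 4 = 2^2 = 4 ✓.


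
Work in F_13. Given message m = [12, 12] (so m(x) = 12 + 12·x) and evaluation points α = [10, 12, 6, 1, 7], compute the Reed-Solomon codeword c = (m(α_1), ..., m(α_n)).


c = [2, 0, 6, 11, 5]

Message polynomial: m(x) = 12 + 12·x (mod 13).
For each evaluation point α_i, compute m(α_i) mod 13:
  α_1 = 10: Horner steps 12 → 2, so m(10) = 2.
  α_2 = 12: Horner steps 12 → 0, so m(12) = 0.
  α_3 = 6: Horner steps 12 → 6, so m(6) = 6.
  α_4 = 1: Horner steps 12 → 11, so m(1) = 11.
  α_5 = 7: Horner steps 12 → 5, so m(7) = 5.
Codeword c = [2, 0, 6, 11, 5] ∈ F_13^5.


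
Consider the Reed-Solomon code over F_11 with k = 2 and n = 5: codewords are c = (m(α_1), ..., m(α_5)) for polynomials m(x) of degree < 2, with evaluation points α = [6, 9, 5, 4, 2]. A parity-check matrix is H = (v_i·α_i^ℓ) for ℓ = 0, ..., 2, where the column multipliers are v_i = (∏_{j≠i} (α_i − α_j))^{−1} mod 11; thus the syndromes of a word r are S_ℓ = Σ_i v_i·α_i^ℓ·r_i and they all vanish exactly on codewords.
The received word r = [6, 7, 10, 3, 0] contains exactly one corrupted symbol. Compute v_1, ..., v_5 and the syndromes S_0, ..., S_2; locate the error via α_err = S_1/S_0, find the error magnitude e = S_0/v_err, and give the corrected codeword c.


S = (1, 9, 4), error at position 2, error magnitude e = 2, c = [6, 5, 10, 3, 0].

Step 1: column multipliers v_i = (∏_{j≠i}(α_i − α_j))^{−1} mod 11.
  i = 1 (α = 6): (6−9)(6−5)(6−4)(6−2) = (−3)·1·2·4 = −24 ≡ 9, so v_1 = 9^{−1} = 5 (mod 11).
  i = 2 (α = 9): (9−6)(9−5)(9−4)(9−2) = 3·4·5·7 = 420 ≡ 2, so v_2 = 2^{−1} = 6 (mod 11).
  i = 3 (α = 5): (5−6)(5−9)(5−4)(5−2) = (−1)·(−4)·1·3 = 12 ≡ 1, so v_3 = 1^{−1} = 1 (mod 11).
  i = 4 (α = 4): (4−6)(4−9)(4−5)(4−2) = (−2)·(−5)·(−1)·2 = −20 ≡ 2, so v_4 = 2^{−1} = 6 (mod 11).
  i = 5 (α = 2): (2−6)(2−9)(2−5)(2−4) = (−4)·(−7)·(−3)·(−2) = 168 ≡ 3, so v_5 = 3^{−1} = 4 (mod 11).
  v = [5, 6, 1, 6, 4].
Step 2: syndromes of r = [6, 7, 10, 3, 0] (all sums mod 11).
  S_0 = Σ v_i r_i = 5·6 + 6·7 + 1·10 + 6·3 + 4·0 = 100 ≡ 1.
  S_1 = Σ v_i α_i r_i = 5·6·6 + 6·9·7 + 1·5·10 + 6·4·3 + 4·2·0 = 680 ≡ 9.
  α_i^2 mod 11 = [3, 4, 3, 5, 4].
  S_2 = Σ v_i α_i^2 r_i = 5·3·6 + 6·4·7 + 1·3·10 + 6·5·3 + 4·4·0 = 378 ≡ 4.
  S = (1, 9, 4) ≠ 0, so r is not a codeword (an error is present).
Step 3: locate the error. For a single error e at position i, S_ℓ = v_i·e·α_i^ℓ, so α_err = S_1/S_0.
  S_0^{−1} = 1^{−1} = 1 (mod 11), so α_err = 9·1 = 9 ≡ 9 = α_2. Error position i = 2.
  Consistency check: S_2/S_1 = 4·5 = 20 ≡ 9 = α_err ✓ (single-error assumption holds).
Step 4: error magnitude e = S_0/v_2 = S_0·∏_{j≠2}(α_2 − α_j) = 1·2 = 2 ≡ 2 (mod 11).
Step 5: correct position 2: c_2 = r_2 − e = 7 − 2 ≡ 5 (mod 11). Hence c = [6, 5, 10, 3, 0].
  Check: interpolating c through the α_i gives m(x) = 8 + 7·x (degree < 2) with m(α_i) = c_i for every i, so c is indeed a codeword.


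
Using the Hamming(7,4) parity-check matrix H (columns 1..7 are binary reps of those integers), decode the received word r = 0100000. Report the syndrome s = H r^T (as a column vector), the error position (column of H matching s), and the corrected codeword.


s = (0, 1, 0)^T, error position = 2, corrected codeword c = 0000000

Compute s = H r^T mod 2 one row at a time:
  s_1 = 0 + 0 + 0 + 0 = 0 ≡ 0 (mod 2).
  s_2 = 1 + 0 + 0 + 0 = 1 ≡ 1 (mod 2).
  s_3 = 0 + 0 + 0 + 0 = 0 ≡ 0 (mod 2).
s = (0, 1, 0)^T — this equals column 2 of H (binary 010), so error is at position 2.
Correct: flip bit 2 of r = 0100000 to get c = 0000000.


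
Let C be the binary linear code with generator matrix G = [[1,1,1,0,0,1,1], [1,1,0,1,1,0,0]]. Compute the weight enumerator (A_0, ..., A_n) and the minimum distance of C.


Weight distribution: A_0 = 1, A_4 = 1, A_5 = 2. Minimum distance d = 4.

Enumerate all 2^2 = 4 messages m ∈ F_2^2.
For each, compute codeword c = mG in F_2^7, then tally its weight.
  m = 00 → c = 0000000, weight = 0.
  m = 10 → c = 1110011, weight = 5.
  m = 01 → c = 1101100, weight = 4.
  m = 11 → c = 0011111, weight = 5.
Tally weights:
  weight 0: 1 codewords.
  weight 4: 1 codewords.
  weight 5: 2 codewords.
Minimum distance d = smallest w > 0 with A_w > 0 = 4.
Sanity: Σ A_w = 4 = 2^2 = 4 ✓.


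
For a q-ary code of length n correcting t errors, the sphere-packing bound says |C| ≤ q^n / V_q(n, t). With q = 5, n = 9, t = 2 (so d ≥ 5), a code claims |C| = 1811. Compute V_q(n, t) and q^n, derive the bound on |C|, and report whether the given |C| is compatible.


V_q(n, t) = 613, q^n = 1953125, Hamming bound = 3186, |C| = 1811 ≤ bound (satisfied).

Step 1: Compute V_q(n, t) = Σ_{j=0}^2 C(n, j) (q−1)^j.
  j = 0: C(9,0)·(4)^0 = 1·1 = 1.
  j = 1: C(9,1)·(4)^1 = 9·4 = 36.
  j = 2: C(9,2)·(4)^2 = 36·16 = 576.
  V_q(n, t) = 1 + 36 + 576 = 613.
Step 2: q^n = 5^9 = 1953125.
Step 3: Hamming bound ⌊q^n / V_q(n,t)⌋ = ⌊1953125/613⌋ = 3186.
Step 4: Compare |C| = 1811 to 3186: satisfied.
The claimed |C| lies below the Hamming bound.


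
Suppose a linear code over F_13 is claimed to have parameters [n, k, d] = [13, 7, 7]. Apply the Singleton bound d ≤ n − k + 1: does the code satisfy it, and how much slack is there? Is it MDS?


Singleton RHS = n − k + 1 = 7, slack = 0, bound satisfied, MDS.

Singleton bound: d ≤ n − k + 1.
Here n = 13, k = 7, so n − k + 1 = 7.
Given d = 7, check d ≤ 7: YES.
Slack = (n − k + 1) − d = 0.
The code is MDS (slack = 0).
Description: the claimed parameters are [13, 7, 7]_13; such a code would be MDS (meets Singleton bound).


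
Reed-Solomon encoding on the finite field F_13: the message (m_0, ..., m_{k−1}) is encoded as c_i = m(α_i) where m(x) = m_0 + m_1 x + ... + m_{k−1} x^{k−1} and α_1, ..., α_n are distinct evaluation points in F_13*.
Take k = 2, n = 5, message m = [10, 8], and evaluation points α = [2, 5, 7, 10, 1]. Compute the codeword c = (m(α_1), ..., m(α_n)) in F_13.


c = [0, 11, 1, 12, 5]

Message polynomial: m(x) = 10 + 8·x (mod 13).
For each evaluation point α_i, compute m(α_i) mod 13:
  α_1 = 2: Horner steps 8 → 0, so m(2) = 0.
  α_2 = 5: Horner steps 8 → 11, so m(5) = 11.
  α_3 = 7: Horner steps 8 → 1, so m(7) = 1.
  α_4 = 10: Horner steps 8 → 12, so m(10) = 12.
  α_5 = 1: Horner steps 8 → 5, so m(1) = 5.
Codeword c = [0, 11, 1, 12, 5] ∈ F_13^5.


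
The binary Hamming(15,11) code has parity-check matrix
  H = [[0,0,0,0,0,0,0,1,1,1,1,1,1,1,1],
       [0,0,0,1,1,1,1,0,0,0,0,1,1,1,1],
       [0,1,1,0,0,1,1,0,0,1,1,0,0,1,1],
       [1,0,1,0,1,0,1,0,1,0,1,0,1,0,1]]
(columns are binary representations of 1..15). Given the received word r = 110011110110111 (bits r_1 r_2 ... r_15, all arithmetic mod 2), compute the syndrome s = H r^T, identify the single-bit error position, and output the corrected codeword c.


s = (0, 0, 1, 0)^T, error position = 2, corrected codeword c = 100011110110111

Compute s = H r^T mod 2 one row at a time:
  s_1 = 1 + 0 + 1 + 1 + 0 + 1 + 1 + 1 = 6 ≡ 0 (mod 2).
  s_2 = 0 + 1 + 1 + 1 + 0 + 1 + 1 + 1 = 6 ≡ 0 (mod 2).
  s_3 = 1 + 0 + 1 + 1 + 1 + 1 + 1 + 1 = 7 ≡ 1 (mod 2).
  s_4 = 1 + 0 + 1 + 1 + 0 + 1 + 1 + 1 = 6 ≡ 0 (mod 2).
s = (0, 0, 1, 0)^T — this equals column 2 of H (binary 0010), so error is at position 2.
Correct: flip bit 2 of r = 110011110110111 to get c = 100011110110111.


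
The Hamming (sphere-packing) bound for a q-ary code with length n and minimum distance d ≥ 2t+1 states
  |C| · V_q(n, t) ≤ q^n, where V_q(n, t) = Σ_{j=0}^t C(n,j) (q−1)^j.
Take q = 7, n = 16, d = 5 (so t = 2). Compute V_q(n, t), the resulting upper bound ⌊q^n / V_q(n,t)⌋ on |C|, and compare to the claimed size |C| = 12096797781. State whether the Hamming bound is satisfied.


V_q(n, t) = 4417, q^n = 33232930569601, Hamming bound = 7523869270, |C| = 12096797781 > bound (violated).

Step 1: Compute V_q(n, t) = Σ_{j=0}^2 C(n, j) (q−1)^j.
  j = 0: C(16,0)·(6)^0 = 1·1 = 1.
  j = 1: C(16,1)·(6)^1 = 16·6 = 96.
  j = 2: C(16,2)·(6)^2 = 120·36 = 4320.
  V_q(n, t) = 1 + 96 + 4320 = 4417.
Step 2: q^n = 7^16 = 33232930569601.
Step 3: Hamming bound ⌊q^n / V_q(n,t)⌋ = ⌊33232930569601/4417⌋ = 7523869270.
Step 4: Compare |C| = 12096797781 to 7523869270: violated.
The claimed |C| lies above the Hamming bound, so no 7-ary code of length 16 with d ≥ 5 can have 12096797781 codewords.


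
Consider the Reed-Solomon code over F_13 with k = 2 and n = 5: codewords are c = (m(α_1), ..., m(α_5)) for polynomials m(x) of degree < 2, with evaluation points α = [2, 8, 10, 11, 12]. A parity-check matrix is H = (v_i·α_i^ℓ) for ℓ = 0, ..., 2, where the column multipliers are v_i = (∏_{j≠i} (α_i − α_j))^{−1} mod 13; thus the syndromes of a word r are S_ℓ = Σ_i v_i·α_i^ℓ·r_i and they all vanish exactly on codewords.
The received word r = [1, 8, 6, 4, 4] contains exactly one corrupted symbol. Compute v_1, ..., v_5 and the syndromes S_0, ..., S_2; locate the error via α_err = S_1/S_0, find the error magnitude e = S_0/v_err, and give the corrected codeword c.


S = (1, 11, 4), error at position 4, error magnitude e = 12, c = [1, 8, 6, 5, 4].

Step 1: column multipliers v_i = (∏_{j≠i}(α_i − α_j))^{−1} mod 13.
  i = 1 (α = 2): (2−8)(2−10)(2−11)(2−12) = (−6)·(−8)·(−9)·(−10) = 4320 ≡ 4, so v_1 = 4^{−1} = 10 (mod 13).
  i = 2 (α = 8): (8−2)(8−10)(8−11)(8−12) = 6·(−2)·(−3)·(−4) = −144 ≡ 12, so v_2 = 12^{−1} = 12 (mod 13).
  i = 3 (α = 10): (10−2)(10−8)(10−11)(10−12) = 8·2·(−1)·(−2) = 32 ≡ 6, so v_3 = 6^{−1} = 11 (mod 13).
  i = 4 (α = 11): (11−2)(11−8)(11−10)(11−12) = 9·3·1·(−1) = −27 ≡ 12, so v_4 = 12^{−1} = 12 (mod 13).
  i = 5 (α = 12): (12−2)(12−8)(12−10)(12−11) = 10·4·2·1 = 80 ≡ 2, so v_5 = 2^{−1} = 7 (mod 13).
  v = [10, 12, 11, 12, 7].
Step 2: syndromes of r = [1, 8, 6, 4, 4] (all sums mod 13).
  S_0 = Σ v_i r_i = 10·1 + 12·8 + 11·6 + 12·4 + 7·4 = 248 ≡ 1.
  S_1 = Σ v_i α_i r_i = 10·2·1 + 12·8·8 + 11·10·6 + 12·11·4 + 7·12·4 = 2312 ≡ 11.
  α_i^2 mod 13 = [4, 12, 9, 4, 1].
  S_2 = Σ v_i α_i^2 r_i = 10·4·1 + 12·12·8 + 11·9·6 + 12·4·4 + 7·1·4 = 2006 ≡ 4.
  S = (1, 11, 4) ≠ 0, so r is not a codeword (an error is present).
Step 3: locate the error. For a single error e at position i, S_ℓ = v_i·e·α_i^ℓ, so α_err = S_1/S_0.
  S_0^{−1} = 1^{−1} = 1 (mod 13), so α_err = 11·1 = 11 ≡ 11 = α_4. Error position i = 4.
  Consistency check: S_2/S_1 = 4·6 = 24 ≡ 11 = α_err ✓ (single-error assumption holds).
Step 4: error magnitude e = S_0/v_4 = S_0·∏_{j≠4}(α_4 − α_j) = 1·12 = 12 ≡ 12 (mod 13).
Step 5: correct position 4: c_4 = r_4 − e = 4 − 12 ≡ 5 (mod 13). Hence c = [1, 8, 6, 5, 4].
  Check: interpolating c through the α_i gives m(x) = 3 + 12·x (degree < 2) with m(α_i) = c_i for every i, so c is indeed a codeword.


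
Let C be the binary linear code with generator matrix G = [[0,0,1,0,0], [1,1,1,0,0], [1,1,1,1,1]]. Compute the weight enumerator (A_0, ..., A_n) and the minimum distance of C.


Weight distribution: A_0 = 1, A_1 = 1, A_2 = 2, A_3 = 2, A_4 = 1, A_5 = 1. Minimum distance d = 1.

Enumerate all 2^3 = 8 messages m ∈ F_2^3.
For each, compute codeword c = mG in F_2^5, then tally its weight.
  m = 000 → c = 00000, weight = 0.
  m = 100 → c = 00100, weight = 1.
  m = 010 → c = 11100, weight = 3.
  m = 110 → c = 11000, weight = 2.
  m = 001 → c = 11111, weight = 5.
  m = 101 → c = 11011, weight = 4.
  m = 011 → c = 00011, weight = 2.
  m = 111 → c = 00111, weight = 3.
Tally weights:
  weight 0: 1 codewords.
  weight 1: 1 codewords.
  weight 2: 2 codewords.
  weight 3: 2 codewords.
  weight 4: 1 codewords.
  weight 5: 1 codewords.
Minimum distance d = smallest w > 0 with A_w > 0 = 1.
Sanity: Σ A_w = 8 = 2^3 = 8 ✓.


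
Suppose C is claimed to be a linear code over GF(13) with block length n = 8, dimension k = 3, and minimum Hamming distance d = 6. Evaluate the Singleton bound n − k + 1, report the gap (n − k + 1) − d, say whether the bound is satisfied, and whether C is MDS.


Singleton RHS = n − k + 1 = 6, slack = 0, bound satisfied, MDS.

Singleton bound: d ≤ n − k + 1.
Here n = 8, k = 3, so n − k + 1 = 6.
Given d = 6, check d ≤ 6: YES.
Slack = (n − k + 1) − d = 0.
The code is MDS (slack = 0).
Description: the claimed parameters are [8, 3, 6]_13; such a code would be MDS (meets Singleton bound).


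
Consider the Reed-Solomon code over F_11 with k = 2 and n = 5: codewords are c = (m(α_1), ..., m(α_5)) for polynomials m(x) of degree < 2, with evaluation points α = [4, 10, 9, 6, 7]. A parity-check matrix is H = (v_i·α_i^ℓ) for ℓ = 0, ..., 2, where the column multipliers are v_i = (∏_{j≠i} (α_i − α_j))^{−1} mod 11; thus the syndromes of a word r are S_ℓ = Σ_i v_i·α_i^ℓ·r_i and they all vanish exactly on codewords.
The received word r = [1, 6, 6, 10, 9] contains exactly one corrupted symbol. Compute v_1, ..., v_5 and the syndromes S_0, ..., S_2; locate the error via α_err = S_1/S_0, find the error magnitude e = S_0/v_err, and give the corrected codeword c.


S = (7, 8, 6), error at position 3, error magnitude e = 10, c = [1, 6, 7, 10, 9].

Step 1: column multipliers v_i = (∏_{j≠i}(α_i − α_j))^{−1} mod 11.
  i = 1 (α = 4): (4−10)(4−9)(4−6)(4−7) = (−6)·(−5)·(−2)·(−3) = 180 ≡ 4, so v_1 = 4^{−1} = 3 (mod 11).
  i = 2 (α = 10): (10−4)(10−9)(10−6)(10−7) = 6·1·4·3 = 72 ≡ 6, so v_2 = 6^{−1} = 2 (mod 11).
  i = 3 (α = 9): (9−4)(9−10)(9−6)(9−7) = 5·(−1)·3·2 = −30 ≡ 3, so v_3 = 3^{−1} = 4 (mod 11).
  i = 4 (α = 6): (6−4)(6−10)(6−9)(6−7) = 2·(−4)·(−3)·(−1) = −24 ≡ 9, so v_4 = 9^{−1} = 5 (mod 11).
  i = 5 (α = 7): (7−4)(7−10)(7−9)(7−6) = 3·(−3)·(−2)·1 = 18 ≡ 7, so v_5 = 7^{−1} = 8 (mod 11).
  v = [3, 2, 4, 5, 8].
Step 2: syndromes of r = [1, 6, 6, 10, 9] (all sums mod 11).
  S_0 = Σ v_i r_i = 3·1 + 2·6 + 4·6 + 5·10 + 8·9 = 161 ≡ 7.
  S_1 = Σ v_i α_i r_i = 3·4·1 + 2·10·6 + 4·9·6 + 5·6·10 + 8·7·9 = 1152 ≡ 8.
  α_i^2 mod 11 = [5, 1, 4, 3, 5].
  S_2 = Σ v_i α_i^2 r_i = 3·5·1 + 2·1·6 + 4·4·6 + 5·3·10 + 8·5·9 = 633 ≡ 6.
  S = (7, 8, 6) ≠ 0, so r is not a codeword (an error is present).
Step 3: locate the error. For a single error e at position i, S_ℓ = v_i·e·α_i^ℓ, so α_err = S_1/S_0.
  S_0^{−1} = 7^{−1} = 8 (mod 11), so α_err = 8·8 = 64 ≡ 9 = α_3. Error position i = 3.
  Consistency check: S_2/S_1 = 6·7 = 42 ≡ 9 = α_err ✓ (single-error assumption holds).
Step 4: error magnitude e = S_0/v_3 = S_0·∏_{j≠3}(α_3 − α_j) = 7·3 = 21 ≡ 10 (mod 11).
Step 5: correct position 3: c_3 = r_3 − e = 6 − 10 ≡ 7 (mod 11). Hence c = [1, 6, 7, 10, 9].
  Check: interpolating c through the α_i gives m(x) = 5 + 10·x (degree < 2) with m(α_i) = c_i for every i, so c is indeed a codeword.


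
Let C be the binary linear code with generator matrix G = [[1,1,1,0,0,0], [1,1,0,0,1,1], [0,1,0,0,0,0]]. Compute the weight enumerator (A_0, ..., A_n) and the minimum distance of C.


Weight distribution: A_0 = 1, A_1 = 1, A_2 = 1, A_3 = 3, A_4 = 2. Minimum distance d = 1.

Enumerate all 2^3 = 8 messages m ∈ F_2^3.
For each, compute codeword c = mG in F_2^6, then tally its weight.
  m = 000 → c = 000000, weight = 0.
  m = 100 → c = 111000, weight = 3.
  m = 010 → c = 110011, weight = 4.
  m = 110 → c = 001011, weight = 3.
  m = 001 → c = 010000, weight = 1.
  m = 101 → c = 101000, weight = 2.
  m = 011 → c = 100011, weight = 3.
  m = 111 → c = 011011, weight = 4.
Tally weights:
  weight 0: 1 codewords.
  weight 1: 1 codewords.
  weight 2: 1 codewords.
  weight 3: 3 codewords.
  weight 4: 2 codewords.
Minimum distance d = smallest w > 0 with A_w > 0 = 1.
Sanity: Σ A_w = 8 = 2^3 = 8 ✓.


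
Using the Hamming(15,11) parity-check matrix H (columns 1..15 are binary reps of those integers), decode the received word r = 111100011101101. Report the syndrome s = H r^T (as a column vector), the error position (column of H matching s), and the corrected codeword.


s = (0, 0, 0, 1)^T, error position = 1, corrected codeword c = 011100011101101

Compute s = H r^T mod 2 one row at a time:
  s_1 = 1 + 1 + 1 + 0 + 1 + 1 + 0 + 1 = 6 ≡ 0 (mod 2).
  s_2 = 1 + 0 + 0 + 0 + 1 + 1 + 0 + 1 = 4 ≡ 0 (mod 2).
  s_3 = 1 + 1 + 0 + 0 + 1 + 0 + 0 + 1 = 4 ≡ 0 (mod 2).
  s_4 = 1 + 1 + 0 + 0 + 1 + 0 + 1 + 1 = 5 ≡ 1 (mod 2).
s = (0, 0, 0, 1)^T — this equals column 1 of H (binary 0001), so error is at position 1.
Correct: flip bit 1 of r = 111100011101101 to get c = 011100011101101.


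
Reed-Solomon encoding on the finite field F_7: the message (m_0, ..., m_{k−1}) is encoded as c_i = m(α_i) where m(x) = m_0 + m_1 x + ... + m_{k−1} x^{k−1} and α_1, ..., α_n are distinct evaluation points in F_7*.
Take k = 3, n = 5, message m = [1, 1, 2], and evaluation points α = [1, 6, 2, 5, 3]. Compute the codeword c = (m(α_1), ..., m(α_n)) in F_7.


c = [4, 2, 4, 0, 1]

Message polynomial: m(x) = 1 + 1·x + 2·x^2 (mod 7).
For each evaluation point α_i, compute m(α_i) mod 7:
  α_1 = 1: Horner steps 2 → 3 → 4, so m(1) = 4.
  α_2 = 6: Horner steps 2 → 6 → 2, so m(6) = 2.
  α_3 = 2: Horner steps 2 → 5 → 4, so m(2) = 4.
  α_4 = 5: Horner steps 2 → 4 → 0, so m(5) = 0.
  α_5 = 3: Horner steps 2 → 0 → 1, so m(3) = 1.
Codeword c = [4, 2, 4, 0, 1] ∈ F_7^5.


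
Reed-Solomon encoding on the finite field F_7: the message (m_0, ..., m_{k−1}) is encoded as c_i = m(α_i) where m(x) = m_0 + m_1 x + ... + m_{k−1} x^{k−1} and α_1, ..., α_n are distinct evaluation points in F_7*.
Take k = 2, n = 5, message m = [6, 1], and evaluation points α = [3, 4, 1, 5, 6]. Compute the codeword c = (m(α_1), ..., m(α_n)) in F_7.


c = [2, 3, 0, 4, 5]

Message polynomial: m(x) = 6 + 1·x (mod 7).
For each evaluation point α_i, compute m(α_i) mod 7:
  α_1 = 3: Horner steps 1 → 2, so m(3) = 2.
  α_2 = 4: Horner steps 1 → 3, so m(4) = 3.
  α_3 = 1: Horner steps 1 → 0, so m(1) = 0.
  α_4 = 5: Horner steps 1 → 4, so m(5) = 4.
  α_5 = 6: Horner steps 1 → 5, so m(6) = 5.
Codeword c = [2, 3, 0, 4, 5] ∈ F_7^5.


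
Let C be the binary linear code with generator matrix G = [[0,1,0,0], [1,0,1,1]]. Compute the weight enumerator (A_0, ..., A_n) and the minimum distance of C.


Weight distribution: A_0 = 1, A_1 = 1, A_3 = 1, A_4 = 1. Minimum distance d = 1.

Enumerate all 2^2 = 4 messages m ∈ F_2^2.
For each, compute codeword c = mG in F_2^4, then tally its weight.
  m = 00 → c = 0000, weight = 0.
  m = 10 → c = 0100, weight = 1.
  m = 01 → c = 1011, weight = 3.
  m = 11 → c = 1111, weight = 4.
Tally weights:
  weight 0: 1 codewords.
  weight 1: 1 codewords.
  weight 3: 1 codewords.
  weight 4: 1 codewords.
Minimum distance d = smallest w > 0 with A_w > 0 = 1.
Sanity: Σ A_w = 4 = 2^2 = 4 ✓.


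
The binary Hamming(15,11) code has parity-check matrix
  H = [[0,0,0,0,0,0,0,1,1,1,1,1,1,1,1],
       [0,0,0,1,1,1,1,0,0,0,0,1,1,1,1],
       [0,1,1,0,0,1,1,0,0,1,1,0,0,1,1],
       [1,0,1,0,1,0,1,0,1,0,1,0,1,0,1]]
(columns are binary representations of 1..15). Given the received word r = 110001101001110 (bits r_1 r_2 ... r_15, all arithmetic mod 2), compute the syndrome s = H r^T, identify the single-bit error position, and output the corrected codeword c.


s = (0, 1, 0, 0)^T, error position = 4, corrected codeword c = 110101101001110

Compute s = H r^T mod 2 one row at a time:
  s_1 = 0 + 1 + 0 + 0 + 1 + 1 + 1 + 0 = 4 ≡ 0 (mod 2).
  s_2 = 0 + 0 + 1 + 1 + 1 + 1 + 1 + 0 = 5 ≡ 1 (mod 2).
  s_3 = 1 + 0 + 1 + 1 + 0 + 0 + 1 + 0 = 4 ≡ 0 (mod 2).
  s_4 = 1 + 0 + 0 + 1 + 1 + 0 + 1 + 0 = 4 ≡ 0 (mod 2).
s = (0, 1, 0, 0)^T — this equals column 4 of H (binary 0100), so error is at position 4.
Correct: flip bit 4 of r = 110001101001110 to get c = 110101101001110.


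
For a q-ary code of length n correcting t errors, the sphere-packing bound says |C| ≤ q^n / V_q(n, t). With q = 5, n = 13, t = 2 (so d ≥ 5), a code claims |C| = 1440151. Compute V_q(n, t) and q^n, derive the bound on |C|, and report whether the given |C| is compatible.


V_q(n, t) = 1301, q^n = 1220703125, Hamming bound = 938280, |C| = 1440151 > bound (violated).

Step 1: Compute V_q(n, t) = Σ_{j=0}^2 C(n, j) (q−1)^j.
  j = 0: C(13,0)·(4)^0 = 1·1 = 1.
  j = 1: C(13,1)·(4)^1 = 13·4 = 52.
  j = 2: C(13,2)·(4)^2 = 78·16 = 1248.
  V_q(n, t) = 1 + 52 + 1248 = 1301.
Step 2: q^n = 5^13 = 1220703125.
Step 3: Hamming bound ⌊q^n / V_q(n,t)⌋ = ⌊1220703125/1301⌋ = 938280.
Step 4: Compare |C| = 1440151 to 938280: violated.
The claimed |C| lies above the Hamming bound, so no 5-ary code of length 13 with d ≥ 5 can have 1440151 codewords.


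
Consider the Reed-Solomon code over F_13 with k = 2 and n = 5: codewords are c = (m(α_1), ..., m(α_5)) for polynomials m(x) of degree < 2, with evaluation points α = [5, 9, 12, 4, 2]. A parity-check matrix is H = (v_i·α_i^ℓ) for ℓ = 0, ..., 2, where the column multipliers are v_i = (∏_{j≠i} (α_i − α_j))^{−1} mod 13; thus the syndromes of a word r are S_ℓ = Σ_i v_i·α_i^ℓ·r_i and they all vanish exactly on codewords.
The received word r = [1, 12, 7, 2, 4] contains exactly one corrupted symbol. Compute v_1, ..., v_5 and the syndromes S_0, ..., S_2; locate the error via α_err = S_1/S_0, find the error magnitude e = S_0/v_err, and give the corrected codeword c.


S = (6, 2, 5), error at position 2, error magnitude e = 2, c = [1, 10, 7, 2, 4].

Step 1: column multipliers v_i = (∏_{j≠i}(α_i − α_j))^{−1} mod 13.
  i = 1 (α = 5): (5−9)(5−12)(5−4)(5−2) = (−4)·(−7)·1·3 = 84 ≡ 6, so v_1 = 6^{−1} = 11 (mod 13).
  i = 2 (α = 9): (9−5)(9−12)(9−4)(9−2) = 4·(−3)·5·7 = −420 ≡ 9, so v_2 = 9^{−1} = 3 (mod 13).
  i = 3 (α = 12): (12−5)(12−9)(12−4)(12−2) = 7·3·8·10 = 1680 ≡ 3, so v_3 = 3^{−1} = 9 (mod 13).
  i = 4 (α = 4): (4−5)(4−9)(4−12)(4−2) = (−1)·(−5)·(−8)·2 = −80 ≡ 11, so v_4 = 11^{−1} = 6 (mod 13).
  i = 5 (α = 2): (2−5)(2−9)(2−12)(2−4) = (−3)·(−7)·(−10)·(−2) = 420 ≡ 4, so v_5 = 4^{−1} = 10 (mod 13).
  v = [11, 3, 9, 6, 10].
Step 2: syndromes of r = [1, 12, 7, 2, 4] (all sums mod 13).
  S_0 = Σ v_i r_i = 11·1 + 3·12 + 9·7 + 6·2 + 10·4 = 162 ≡ 6.
  S_1 = Σ v_i α_i r_i = 11·5·1 + 3·9·12 + 9·12·7 + 6·4·2 + 10·2·4 = 1263 ≡ 2.
  α_i^2 mod 13 = [12, 3, 1, 3, 4].
  S_2 = Σ v_i α_i^2 r_i = 11·12·1 + 3·3·12 + 9·1·7 + 6·3·2 + 10·4·4 = 499 ≡ 5.
  S = (6, 2, 5) ≠ 0, so r is not a codeword (an error is present).
Step 3: locate the error. For a single error e at position i, S_ℓ = v_i·e·α_i^ℓ, so α_err = S_1/S_0.
  S_0^{−1} = 6^{−1} = 11 (mod 13), so α_err = 2·11 = 22 ≡ 9 = α_2. Error position i = 2.
  Consistency check: S_2/S_1 = 5·7 = 35 ≡ 9 = α_err ✓ (single-error assumption holds).
Step 4: error magnitude e = S_0/v_2 = S_0·∏_{j≠2}(α_2 − α_j) = 6·9 = 54 ≡ 2 (mod 13).
Step 5: correct position 2: c_2 = r_2 − e = 12 − 2 ≡ 10 (mod 13). Hence c = [1, 10, 7, 2, 4].
  Check: interpolating c through the α_i gives m(x) = 6 + 12·x (degree < 2) with m(α_i) = c_i for every i, so c is indeed a codeword.


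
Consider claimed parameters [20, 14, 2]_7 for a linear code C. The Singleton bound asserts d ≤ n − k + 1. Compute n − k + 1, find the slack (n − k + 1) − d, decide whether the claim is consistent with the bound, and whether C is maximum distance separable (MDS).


Singleton RHS = n − k + 1 = 7, slack = 5, bound satisfied, not MDS.

Singleton bound: d ≤ n − k + 1.
Here n = 20, k = 14, so n − k + 1 = 7.
Given d = 2, check d ≤ 7: YES.
Slack = (n − k + 1) − d = 5.
The code is NOT MDS (slack = 5 > 0).
Description: the claimed parameters are [20, 14, 2]_7; such a code would be non-MDS.


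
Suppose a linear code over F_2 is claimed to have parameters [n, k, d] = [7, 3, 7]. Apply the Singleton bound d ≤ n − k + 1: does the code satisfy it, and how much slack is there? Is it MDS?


Singleton RHS = n − k + 1 = 5, slack = -2, bound violated (no such code; not MDS).

Singleton bound: d ≤ n − k + 1.
Here n = 7, k = 3, so n − k + 1 = 5.
Given d = 7, check d ≤ 5: NO.
Slack = (n − k + 1) − d = -2.
The slack is negative: d = 7 exceeds n − k + 1 = 5 by 2, so the Singleton bound is violated and no linear [7, 3, 7]_2 code can exist. In particular it is not MDS (MDS requires d = n − k + 1 exactly).
Description: the claimed parameters are [7, 3, 7]_2; such a code would be impossible (violates the Singleton bound).


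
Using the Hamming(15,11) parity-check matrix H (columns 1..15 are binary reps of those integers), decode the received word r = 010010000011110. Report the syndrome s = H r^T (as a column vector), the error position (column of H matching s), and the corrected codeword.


s = (0, 0, 1, 1)^T, error position = 3, corrected codeword c = 011010000011110

Compute s = H r^T mod 2 one row at a time:
  s_1 = 0 + 0 + 0 + 1 + 1 + 1 + 1 + 0 = 4 ≡ 0 (mod 2).
  s_2 = 0 + 1 + 0 + 0 + 1 + 1 + 1 + 0 = 4 ≡ 0 (mod 2).
  s_3 = 1 + 0 + 0 + 0 + 0 + 1 + 1 + 0 = 3 ≡ 1 (mod 2).
  s_4 = 0 + 0 + 1 + 0 + 0 + 1 + 1 + 0 = 3 ≡ 1 (mod 2).
s = (0, 0, 1, 1)^T — this equals column 3 of H (binary 0011), so error is at position 3.
Correct: flip bit 3 of r = 010010000011110 to get c = 011010000011110.


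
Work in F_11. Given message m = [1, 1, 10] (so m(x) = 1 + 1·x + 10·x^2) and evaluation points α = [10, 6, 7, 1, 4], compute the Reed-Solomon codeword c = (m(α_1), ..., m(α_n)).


c = [10, 4, 3, 1, 0]

Message polynomial: m(x) = 1 + 1·x + 10·x^2 (mod 11).
For each evaluation point α_i, compute m(α_i) mod 11:
  α_1 = 10: Horner steps 10 → 2 → 10, so m(10) = 10.
  α_2 = 6: Horner steps 10 → 6 → 4, so m(6) = 4.
  α_3 = 7: Horner steps 10 → 5 → 3, so m(7) = 3.
  α_4 = 1: Horner steps 10 → 0 → 1, so m(1) = 1.
  α_5 = 4: Horner steps 10 → 8 → 0, so m(4) = 0.
Codeword c = [10, 4, 3, 1, 0] ∈ F_11^5.


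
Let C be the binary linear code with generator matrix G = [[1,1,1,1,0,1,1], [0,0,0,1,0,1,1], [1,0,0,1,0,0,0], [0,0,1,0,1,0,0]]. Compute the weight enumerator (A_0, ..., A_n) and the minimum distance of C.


Weight distribution: A_0 = 1, A_2 = 2, A_3 = 6, A_4 = 3, A_5 = 2, A_6 = 2. Minimum distance d = 2.

Enumerate all 2^4 = 16 messages m ∈ F_2^4.
For each, compute codeword c = mG in F_2^7, then tally its weight.
  m = 0000 → c = 0000000, weight = 0.
  m = 1000 → c = 1111011, weight = 6.
  m = 0100 → c = 0001011, weight = 3.
  m = 1100 → c = 1110000, weight = 3.
  m = 0010 → c = 1001000, weight = 2.
  m = 1010 → c = 0110011, weight = 4.
  m = 0110 → c = 1000011, weight = 3.
  m = 1110 → c = 0111000, weight = 3.
  m = 0001 → c = 0010100, weight = 2.
  m = 1001 → c = 1101111, weight = 6.
  m = 0101 → c = 0011111, weight = 5.
  m = 1101 → c = 1100100, weight = 3.
  m = 0011 → c = 1011100, weight = 4.
  m = 1011 → c = 0100111, weight = 4.
  m = 0111 → c = 1010111, weight = 5.
  m = 1111 → c = 0101100, weight = 3.
Tally weights:
  weight 0: 1 codewords.
  weight 2: 2 codewords.
  weight 3: 6 codewords.
  weight 4: 3 codewords.
  weight 5: 2 codewords.
  weight 6: 2 codewords.
Minimum distance d = smallest w > 0 with A_w > 0 = 2.
Sanity: Σ A_w = 16 = 2^4 = 16 ✓.


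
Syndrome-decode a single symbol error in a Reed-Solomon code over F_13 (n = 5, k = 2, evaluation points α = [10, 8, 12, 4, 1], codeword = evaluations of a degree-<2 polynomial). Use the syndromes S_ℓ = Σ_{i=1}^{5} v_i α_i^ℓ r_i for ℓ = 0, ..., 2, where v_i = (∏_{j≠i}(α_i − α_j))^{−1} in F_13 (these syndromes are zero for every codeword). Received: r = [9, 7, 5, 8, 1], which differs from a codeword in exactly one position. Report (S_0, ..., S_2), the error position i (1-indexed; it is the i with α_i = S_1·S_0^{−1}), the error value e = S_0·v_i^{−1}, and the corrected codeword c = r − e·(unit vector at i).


S = (11, 10, 2), error at position 2, error magnitude e = 7, c = [9, 0, 5, 8, 1].

Step 1: column multipliers v_i = (∏_{j≠i}(α_i − α_j))^{−1} mod 13.
  i = 1 (α = 10): (10−8)(10−12)(10−4)(10−1) = 2·(−2)·6·9 = −216 ≡ 5, so v_1 = 5^{−1} = 8 (mod 13).
  i = 2 (α = 8): (8−10)(8−12)(8−4)(8−1) = (−2)·(−4)·4·7 = 224 ≡ 3, so v_2 = 3^{−1} = 9 (mod 13).
  i = 3 (α = 12): (12−10)(12−8)(12−4)(12−1) = 2·4·8·11 = 704 ≡ 2, so v_3 = 2^{−1} = 7 (mod 13).
  i = 4 (α = 4): (4−10)(4−8)(4−12)(4−1) = (−6)·(−4)·(−8)·3 = −576 ≡ 9, so v_4 = 9^{−1} = 3 (mod 13).
  i = 5 (α = 1): (1−10)(1−8)(1−12)(1−4) = (−9)·(−7)·(−11)·(−3) = 2079 ≡ 12, so v_5 = 12^{−1} = 12 (mod 13).
  v = [8, 9, 7, 3, 12].
Step 2: syndromes of r = [9, 7, 5, 8, 1] (all sums mod 13).
  S_0 = Σ v_i r_i = 8·9 + 9·7 + 7·5 + 3·8 + 12·1 = 206 ≡ 11.
  S_1 = Σ v_i α_i r_i = 8·10·9 + 9·8·7 + 7·12·5 + 3·4·8 + 12·1·1 = 1752 ≡ 10.
  α_i^2 mod 13 = [9, 12, 1, 3, 1].
  S_2 = Σ v_i α_i^2 r_i = 8·9·9 + 9·12·7 + 7·1·5 + 3·3·8 + 12·1·1 = 1523 ≡ 2.
  S = (11, 10, 2) ≠ 0, so r is not a codeword (an error is present).
Step 3: locate the error. For a single error e at position i, S_ℓ = v_i·e·α_i^ℓ, so α_err = S_1/S_0.
  S_0^{−1} = 11^{−1} = 6 (mod 13), so α_err = 10·6 = 60 ≡ 8 = α_2. Error position i = 2.
  Consistency check: S_2/S_1 = 2·4 = 8 ≡ 8 = α_err ✓ (single-error assumption holds).
Step 4: error magnitude e = S_0/v_2 = S_0·∏_{j≠2}(α_2 − α_j) = 11·3 = 33 ≡ 7 (mod 13).
Step 5: correct position 2: c_2 = r_2 − e = 7 − 7 ≡ 0 (mod 13). Hence c = [9, 0, 5, 8, 1].
  Check: interpolating c through the α_i gives m(x) = 3 + 11·x (degree < 2) with m(α_i) = c_i for every i, so c is indeed a codeword.


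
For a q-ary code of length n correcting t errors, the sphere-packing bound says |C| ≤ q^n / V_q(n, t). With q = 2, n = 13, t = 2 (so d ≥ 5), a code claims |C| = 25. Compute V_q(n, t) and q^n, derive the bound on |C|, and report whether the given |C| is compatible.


V_q(n, t) = 92, q^n = 8192, Hamming bound = 89, |C| = 25 ≤ bound (satisfied).

Step 1: Compute V_q(n, t) = Σ_{j=0}^2 C(n, j) (q−1)^j.
  j = 0: C(13,0)·(1)^0 = 1·1 = 1.
  j = 1: C(13,1)·(1)^1 = 13·1 = 13.
  j = 2: C(13,2)·(1)^2 = 78·1 = 78.
  V_q(n, t) = 1 + 13 + 78 = 92.
Step 2: q^n = 2^13 = 8192.
Step 3: Hamming bound ⌊q^n / V_q(n,t)⌋ = ⌊8192/92⌋ = 89.
Step 4: Compare |C| = 25 to 89: satisfied.
The claimed |C| lies below the Hamming bound.


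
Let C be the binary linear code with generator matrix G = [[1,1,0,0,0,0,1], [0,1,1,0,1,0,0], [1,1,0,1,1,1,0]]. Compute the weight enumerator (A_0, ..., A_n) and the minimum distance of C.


Weight distribution: A_0 = 1, A_3 = 2, A_4 = 3, A_5 = 2. Minimum distance d = 3.

Enumerate all 2^3 = 8 messages m ∈ F_2^3.
For each, compute codeword c = mG in F_2^7, then tally its weight.
  m = 000 → c = 0000000, weight = 0.
  m = 100 → c = 1100001, weight = 3.
  m = 010 → c = 0110100, weight = 3.
  m = 110 → c = 1010101, weight = 4.
  m = 001 → c = 1101110, weight = 5.
  m = 101 → c = 0001111, weight = 4.
  m = 011 → c = 1011010, weight = 4.
  m = 111 → c = 0111011, weight = 5.
Tally weights:
  weight 0: 1 codewords.
  weight 3: 2 codewords.
  weight 4: 3 codewords.
  weight 5: 2 codewords.
Minimum distance d = smallest w > 0 with A_w > 0 = 3.
Sanity: Σ A_w = 8 = 2^3 = 8 ✓.


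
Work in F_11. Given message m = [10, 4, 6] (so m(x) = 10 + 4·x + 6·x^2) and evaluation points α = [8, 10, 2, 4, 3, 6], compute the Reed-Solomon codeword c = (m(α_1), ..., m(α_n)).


c = [8, 1, 9, 1, 10, 8]

Message polynomial: m(x) = 10 + 4·x + 6·x^2 (mod 11).
For each evaluation point α_i, compute m(α_i) mod 11:
  α_1 = 8: Horner steps 6 → 8 → 8, so m(8) = 8.
  α_2 = 10: Horner steps 6 → 9 → 1, so m(10) = 1.
  α_3 = 2: Horner steps 6 → 5 → 9, so m(2) = 9.
  α_4 = 4: Horner steps 6 → 6 → 1, so m(4) = 1.
  α_5 = 3: Horner steps 6 → 0 → 10, so m(3) = 10.
  α_6 = 6: Horner steps 6 → 7 → 8, so m(6) = 8.
Codeword c = [8, 1, 9, 1, 10, 8] ∈ F_11^6.


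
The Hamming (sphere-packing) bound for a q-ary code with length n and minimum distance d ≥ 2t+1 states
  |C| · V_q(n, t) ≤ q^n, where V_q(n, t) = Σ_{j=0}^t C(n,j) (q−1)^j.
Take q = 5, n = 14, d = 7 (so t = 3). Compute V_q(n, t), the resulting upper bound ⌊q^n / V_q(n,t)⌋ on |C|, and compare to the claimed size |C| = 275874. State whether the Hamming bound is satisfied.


V_q(n, t) = 24809, q^n = 6103515625, Hamming bound = 246020, |C| = 275874 > bound (violated).

Step 1: Compute V_q(n, t) = Σ_{j=0}^3 C(n, j) (q−1)^j.
  j = 0: C(14,0)·(4)^0 = 1·1 = 1.
  j = 1: C(14,1)·(4)^1 = 14·4 = 56.
  j = 2: C(14,2)·(4)^2 = 91·16 = 1456.
  j = 3: C(14,3)·(4)^3 = 364·64 = 23296.
  V_q(n, t) = 1 + 56 + 1456 + 23296 = 24809.
Step 2: q^n = 5^14 = 6103515625.
Step 3: Hamming bound ⌊q^n / V_q(n,t)⌋ = ⌊6103515625/24809⌋ = 246020.
Step 4: Compare |C| = 275874 to 246020: violated.
The claimed |C| lies above the Hamming bound, so no 5-ary code of length 14 with d ≥ 7 can have 275874 codewords.


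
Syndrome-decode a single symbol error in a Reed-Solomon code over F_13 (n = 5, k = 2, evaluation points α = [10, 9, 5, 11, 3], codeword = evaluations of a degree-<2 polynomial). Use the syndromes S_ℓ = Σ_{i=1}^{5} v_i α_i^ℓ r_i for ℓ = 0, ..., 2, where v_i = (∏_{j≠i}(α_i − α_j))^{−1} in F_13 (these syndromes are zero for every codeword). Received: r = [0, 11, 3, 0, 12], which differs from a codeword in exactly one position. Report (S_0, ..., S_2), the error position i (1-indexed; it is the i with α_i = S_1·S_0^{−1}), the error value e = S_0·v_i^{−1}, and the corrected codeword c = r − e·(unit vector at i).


S = (10, 6, 1), error at position 4, error magnitude e = 11, c = [0, 11, 3, 2, 12].

Step 1: column multipliers v_i = (∏_{j≠i}(α_i − α_j))^{−1} mod 13.
  i = 1 (α = 10): (10−9)(10−5)(10−11)(10−3) = 1·5·(−1)·7 = −35 ≡ 4, so v_1 = 4^{−1} = 10 (mod 13).
  i = 2 (α = 9): (9−10)(9−5)(9−11)(9−3) = (−1)·4·(−2)·6 = 48 ≡ 9, so v_2 = 9^{−1} = 3 (mod 13).
  i = 3 (α = 5): (5−10)(5−9)(5−11)(5−3) = (−5)·(−4)·(−6)·2 = −240 ≡ 7, so v_3 = 7^{−1} = 2 (mod 13).
  i = 4 (α = 11): (11−10)(11−9)(11−5)(11−3) = 1·2·6·8 = 96 ≡ 5, so v_4 = 5^{−1} = 8 (mod 13).
  i = 5 (α = 3): (3−10)(3−9)(3−5)(3−11) = (−7)·(−6)·(−2)·(−8) = 672 ≡ 9, so v_5 = 9^{−1} = 3 (mod 13).
  v = [10, 3, 2, 8, 3].
Step 2: syndromes of r = [0, 11, 3, 0, 12] (all sums mod 13).
  S_0 = Σ v_i r_i = 10·0 + 3·11 + 2·3 + 8·0 + 3·12 = 75 ≡ 10.
  S_1 = Σ v_i α_i r_i = 10·10·0 + 3·9·11 + 2·5·3 + 8·11·0 + 3·3·12 = 435 ≡ 6.
  α_i^2 mod 13 = [9, 3, 12, 4, 9].
  S_2 = Σ v_i α_i^2 r_i = 10·9·0 + 3·3·11 + 2·12·3 + 8·4·0 + 3·9·12 = 495 ≡ 1.
  S = (10, 6, 1) ≠ 0, so r is not a codeword (an error is present).
Step 3: locate the error. For a single error e at position i, S_ℓ = v_i·e·α_i^ℓ, so α_err = S_1/S_0.
  S_0^{−1} = 10^{−1} = 4 (mod 13), so α_err = 6·4 = 24 ≡ 11 = α_4. Error position i = 4.
  Consistency check: S_2/S_1 = 1·11 = 11 ≡ 11 = α_err ✓ (single-error assumption holds).
Step 4: error magnitude e = S_0/v_4 = S_0·∏_{j≠4}(α_4 − α_j) = 10·5 = 50 ≡ 11 (mod 13).
Step 5: correct position 4: c_4 = r_4 − e = 0 − 11 ≡ 2 (mod 13). Hence c = [0, 11, 3, 2, 12].
  Check: interpolating c through the α_i gives m(x) = 6 + 2·x (degree < 2) with m(α_i) = c_i for every i, so c is indeed a codeword.
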